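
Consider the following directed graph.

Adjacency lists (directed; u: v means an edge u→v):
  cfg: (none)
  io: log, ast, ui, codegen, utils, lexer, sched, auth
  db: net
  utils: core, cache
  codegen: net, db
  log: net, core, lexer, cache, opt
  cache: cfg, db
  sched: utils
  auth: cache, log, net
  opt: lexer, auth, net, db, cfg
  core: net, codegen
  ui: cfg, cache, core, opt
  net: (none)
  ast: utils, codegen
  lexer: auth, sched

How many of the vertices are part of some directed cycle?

4

A vertex is on a directed cycle iff it belongs to a strongly connected component of size ≥ 2 (or has a self-loop).
The vertices on cycles are {log, opt, auth, lexer} — 4 in total.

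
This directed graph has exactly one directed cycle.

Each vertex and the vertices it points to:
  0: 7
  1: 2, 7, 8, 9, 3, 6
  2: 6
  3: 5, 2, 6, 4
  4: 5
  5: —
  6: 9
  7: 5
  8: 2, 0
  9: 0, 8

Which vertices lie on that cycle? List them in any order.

DFS with gray/black marking from 9:
9 gray
  0 gray
    7 gray
      5 gray
      5 black
    7 black
  0 black
  8 gray
    2 gray
      6 gray
        6→9: 9 is gray → back edge
Back edge closes the cycle 9 → 8 → 2 → 6 → 9; its vertices are {2, 6, 8, 9}.

2, 6, 8, 9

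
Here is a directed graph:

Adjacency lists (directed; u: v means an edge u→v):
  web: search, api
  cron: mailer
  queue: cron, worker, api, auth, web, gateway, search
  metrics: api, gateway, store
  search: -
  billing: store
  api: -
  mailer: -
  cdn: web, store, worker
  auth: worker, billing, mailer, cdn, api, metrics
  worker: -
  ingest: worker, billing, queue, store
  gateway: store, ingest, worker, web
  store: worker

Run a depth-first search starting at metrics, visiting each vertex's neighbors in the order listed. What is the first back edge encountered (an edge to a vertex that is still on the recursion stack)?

auth→metrics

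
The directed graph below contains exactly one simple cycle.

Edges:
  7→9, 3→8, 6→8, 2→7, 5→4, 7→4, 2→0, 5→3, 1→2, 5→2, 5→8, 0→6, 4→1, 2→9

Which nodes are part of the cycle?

DFS with gray/black marking from 2:
2 gray
  7 gray
    4 gray
      1 gray
        1→2: 2 is gray → back edge
Back edge closes the cycle 2 → 7 → 4 → 1 → 2; its vertices are {1, 2, 4, 7}.

1, 2, 4, 7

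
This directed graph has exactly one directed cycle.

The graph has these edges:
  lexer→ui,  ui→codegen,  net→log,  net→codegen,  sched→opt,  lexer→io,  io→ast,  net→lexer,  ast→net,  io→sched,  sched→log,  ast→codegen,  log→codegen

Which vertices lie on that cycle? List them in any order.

io, ast, net, lexer

DFS with gray/black marking from lexer:
lexer gray
  ui gray
    codegen gray
    codegen black
  ui black
  io gray
    sched gray
      log gray
        log→codegen: codegen black — skip
      log black
      opt gray
      opt black
    sched black
    ast gray
      net gray
        net→lexer: lexer is gray → back edge
Back edge closes the cycle lexer → io → ast → net → lexer; its vertices are {io, ast, net, lexer}.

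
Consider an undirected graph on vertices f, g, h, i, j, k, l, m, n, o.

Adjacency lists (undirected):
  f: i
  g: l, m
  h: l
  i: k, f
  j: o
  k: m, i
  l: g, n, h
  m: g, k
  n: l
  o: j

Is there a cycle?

No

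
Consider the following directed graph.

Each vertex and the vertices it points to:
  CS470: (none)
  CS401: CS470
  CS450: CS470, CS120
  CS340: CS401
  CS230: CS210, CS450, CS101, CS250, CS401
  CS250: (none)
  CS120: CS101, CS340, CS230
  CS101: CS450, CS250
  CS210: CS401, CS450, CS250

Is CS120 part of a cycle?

Yes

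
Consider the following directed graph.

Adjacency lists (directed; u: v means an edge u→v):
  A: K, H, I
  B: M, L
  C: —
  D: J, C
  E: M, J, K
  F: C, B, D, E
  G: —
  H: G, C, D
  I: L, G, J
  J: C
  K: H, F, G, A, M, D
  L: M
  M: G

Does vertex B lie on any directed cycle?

No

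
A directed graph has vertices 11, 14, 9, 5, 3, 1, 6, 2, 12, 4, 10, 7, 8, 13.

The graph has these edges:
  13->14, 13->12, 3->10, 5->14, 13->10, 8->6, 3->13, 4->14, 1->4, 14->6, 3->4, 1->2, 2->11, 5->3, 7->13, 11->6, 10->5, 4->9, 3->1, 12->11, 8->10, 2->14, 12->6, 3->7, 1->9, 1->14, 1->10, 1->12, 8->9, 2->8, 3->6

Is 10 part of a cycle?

Yes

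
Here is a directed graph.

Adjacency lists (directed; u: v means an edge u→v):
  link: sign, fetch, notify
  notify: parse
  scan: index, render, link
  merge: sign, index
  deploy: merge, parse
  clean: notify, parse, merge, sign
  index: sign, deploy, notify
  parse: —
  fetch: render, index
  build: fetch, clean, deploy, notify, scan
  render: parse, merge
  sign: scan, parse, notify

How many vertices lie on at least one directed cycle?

8

A vertex is on a directed cycle iff it belongs to a strongly connected component of size ≥ 2 (or has a self-loop).
The vertices on cycles are {link, scan, sign, fetch, index, merge, deploy, render} — 8 in total.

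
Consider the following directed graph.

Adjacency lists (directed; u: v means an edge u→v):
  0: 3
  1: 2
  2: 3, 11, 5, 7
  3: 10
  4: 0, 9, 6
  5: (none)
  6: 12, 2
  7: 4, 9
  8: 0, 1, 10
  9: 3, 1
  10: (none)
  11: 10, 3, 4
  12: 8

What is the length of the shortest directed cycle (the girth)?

For each vertex v, BFS finds the shortest path from v back to v.
The shortest such closed walk is 6 → 2 → 7 → 4 → 6, length 4.

4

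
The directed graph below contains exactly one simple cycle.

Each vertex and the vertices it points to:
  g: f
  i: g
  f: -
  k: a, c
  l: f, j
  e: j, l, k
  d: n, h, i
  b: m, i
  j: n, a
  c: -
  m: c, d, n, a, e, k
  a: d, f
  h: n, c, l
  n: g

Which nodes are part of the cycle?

DFS with gray/black marking from d:
d gray
  n gray
    g gray
      f gray
      f black
    g black
  n black
  h gray
    h→n: n black — skip
    c gray
    c black
    l gray
      l→f: f black — skip
      j gray
        j→n: n black — skip
        a gray
          a→d: d is gray → back edge
Back edge closes the cycle d → h → l → j → a → d; its vertices are {a, d, h, j, l}.

a, d, h, j, l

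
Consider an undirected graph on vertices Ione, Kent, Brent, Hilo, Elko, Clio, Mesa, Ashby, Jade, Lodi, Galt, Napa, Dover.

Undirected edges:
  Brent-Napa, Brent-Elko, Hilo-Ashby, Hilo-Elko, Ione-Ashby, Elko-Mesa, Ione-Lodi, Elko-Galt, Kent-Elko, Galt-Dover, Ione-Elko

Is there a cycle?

Yes

DFS, tracking each vertex's parent; an edge to a visited non-parent vertex closes a cycle.
Start from Mesa:
visit Mesa (parent –)
  visit Elko (parent Mesa)
    Elko–Mesa: parent, skip
    visit Kent (parent Elko)
      Kent–Elko: parent, skip
    visit Hilo (parent Elko)
      visit Ashby (parent Hilo)
        visit Ione (parent Ashby)
          visit Lodi (parent Ione)
            Lodi–Ione: parent, skip
          Ione–Elko: Elko visited and ≠ parent → cycle
Cycle: Elko – Hilo – Ashby – Ione – Elko.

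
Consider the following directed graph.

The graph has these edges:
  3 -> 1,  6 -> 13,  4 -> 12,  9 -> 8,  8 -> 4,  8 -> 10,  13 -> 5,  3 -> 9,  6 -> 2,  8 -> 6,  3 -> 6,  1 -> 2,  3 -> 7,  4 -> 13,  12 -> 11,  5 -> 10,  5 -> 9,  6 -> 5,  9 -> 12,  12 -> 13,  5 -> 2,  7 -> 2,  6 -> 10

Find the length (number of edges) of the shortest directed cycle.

4

For each vertex v, BFS finds the shortest path from v back to v.
The shortest such closed walk is 9 → 8 → 6 → 5 → 9, length 4.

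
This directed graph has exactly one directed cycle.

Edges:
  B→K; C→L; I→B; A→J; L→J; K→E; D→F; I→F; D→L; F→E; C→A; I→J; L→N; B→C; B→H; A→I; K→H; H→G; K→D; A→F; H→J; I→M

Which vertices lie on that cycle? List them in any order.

DFS with gray/black marking from I:
I gray
  F gray
    E gray
    E black
  F black
  M gray
  M black
  J gray
  J black
  B gray
    H gray
      H→J: J black — skip
      G gray
      G black
    H black
    C gray
      L gray
        L→J: J black — skip
        N gray
        N black
      L black
      A gray
        A→I: I is gray → back edge
Back edge closes the cycle I → B → C → A → I; its vertices are {A, B, C, I}.

A, B, C, I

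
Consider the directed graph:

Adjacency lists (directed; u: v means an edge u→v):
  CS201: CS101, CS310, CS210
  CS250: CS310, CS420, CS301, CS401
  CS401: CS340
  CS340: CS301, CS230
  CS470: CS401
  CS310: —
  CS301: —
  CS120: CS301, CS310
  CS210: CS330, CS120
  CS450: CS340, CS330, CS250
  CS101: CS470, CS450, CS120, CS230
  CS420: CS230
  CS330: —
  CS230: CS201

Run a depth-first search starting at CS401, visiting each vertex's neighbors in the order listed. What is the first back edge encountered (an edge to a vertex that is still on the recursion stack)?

CS470->CS401

DFS from CS401 (visiting each vertex's neighbors in the order listed); mark gray on enter, black on exit:
CS401 gray
  CS340 gray
    CS301 gray
    CS301 black
    CS230 gray
      CS201 gray
        CS101 gray
          CS470 gray
            CS470→CS401: CS401 is gray → back edge
First back edge: CS470 → CS401.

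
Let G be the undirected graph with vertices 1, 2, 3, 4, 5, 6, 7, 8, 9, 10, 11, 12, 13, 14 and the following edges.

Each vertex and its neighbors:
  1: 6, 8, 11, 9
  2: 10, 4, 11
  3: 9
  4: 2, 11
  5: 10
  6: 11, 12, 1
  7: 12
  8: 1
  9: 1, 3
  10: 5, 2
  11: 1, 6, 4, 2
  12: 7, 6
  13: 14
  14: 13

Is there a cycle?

DFS, tracking each vertex's parent; an edge to a visited non-parent vertex closes a cycle.
Start from 8:
visit 8 (parent –)
  visit 1 (parent 8)
    visit 6 (parent 1)
      visit 11 (parent 6)
        11–1: 1 visited and ≠ parent → cycle
Cycle: 1 – 6 – 11 – 1.

Yes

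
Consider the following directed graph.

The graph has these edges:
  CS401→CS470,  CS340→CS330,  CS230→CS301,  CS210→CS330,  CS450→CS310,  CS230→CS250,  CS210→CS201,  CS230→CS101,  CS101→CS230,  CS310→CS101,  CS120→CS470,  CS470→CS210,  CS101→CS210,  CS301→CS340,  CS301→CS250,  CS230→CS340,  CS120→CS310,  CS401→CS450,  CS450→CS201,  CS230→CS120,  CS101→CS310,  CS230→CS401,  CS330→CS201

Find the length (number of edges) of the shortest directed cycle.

2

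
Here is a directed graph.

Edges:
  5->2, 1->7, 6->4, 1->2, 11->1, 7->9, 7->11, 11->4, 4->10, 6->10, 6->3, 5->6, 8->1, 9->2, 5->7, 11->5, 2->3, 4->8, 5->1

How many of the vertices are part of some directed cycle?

A vertex is on a directed cycle iff it belongs to a strongly connected component of size ≥ 2 (or has a self-loop).
The vertices on cycles are {1, 4, 5, 6, 7, 8, 11} — 7 in total.

7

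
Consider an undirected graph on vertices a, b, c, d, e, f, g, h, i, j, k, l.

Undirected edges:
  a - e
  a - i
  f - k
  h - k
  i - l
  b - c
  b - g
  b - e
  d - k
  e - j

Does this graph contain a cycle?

DFS, tracking each vertex's parent; an edge to a visited non-parent vertex closes a cycle.
Start from f:
visit f (parent –)
  visit k (parent f)
    k–f: parent, skip
    visit d (parent k)
      d–k: parent, skip
    visit h (parent k)
      h–k: parent, skip
visit a (parent –)
  visit e (parent a)
    e–a: parent, skip
    visit b (parent e)
      b–e: parent, skip
      visit c (parent b)
        c–b: parent, skip
      visit g (parent b)
        g–b: parent, skip
    visit j (parent e)
      j–e: parent, skip
  visit i (parent a)
    i–a: parent, skip
    visit l (parent i)
      l–i: parent, skip
No non-parent visited neighbor found — the graph is a forest.

No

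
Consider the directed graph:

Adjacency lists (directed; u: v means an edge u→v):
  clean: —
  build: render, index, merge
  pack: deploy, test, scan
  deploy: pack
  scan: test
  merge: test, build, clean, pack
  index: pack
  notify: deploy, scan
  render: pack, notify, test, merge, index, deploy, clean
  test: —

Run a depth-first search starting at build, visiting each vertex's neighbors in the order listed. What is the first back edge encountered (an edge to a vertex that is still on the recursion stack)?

deploy->pack

DFS from build (visiting each vertex's neighbors in the order listed); mark gray on enter, black on exit:
build gray
  render gray
    pack gray
      deploy gray
        deploy→pack: pack is gray → back edge
First back edge: deploy → pack.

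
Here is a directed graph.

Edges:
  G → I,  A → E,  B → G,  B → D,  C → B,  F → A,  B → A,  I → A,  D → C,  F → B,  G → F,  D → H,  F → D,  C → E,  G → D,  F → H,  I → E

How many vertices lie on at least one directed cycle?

5

A vertex is on a directed cycle iff it belongs to a strongly connected component of size ≥ 2 (or has a self-loop).
The vertices on cycles are {B, C, D, F, G} — 5 in total.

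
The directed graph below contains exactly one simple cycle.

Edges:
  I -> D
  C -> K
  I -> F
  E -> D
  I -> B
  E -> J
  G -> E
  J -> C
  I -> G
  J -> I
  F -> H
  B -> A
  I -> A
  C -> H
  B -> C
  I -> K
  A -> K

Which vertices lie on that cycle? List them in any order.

E, G, I, J

DFS with gray/black marking from I:
I gray
  B gray
    C gray
      K gray
      K black
      H gray
      H black
    C black
    A gray
      A→K: K black — skip
    A black
  B black
  I→K: K black — skip
  I→A: A black — skip
  F gray
    F→H: H black — skip
  F black
  D gray
  D black
  G gray
    E gray
      J gray
        J→C: C black — skip
        J→I: I is gray → back edge
Back edge closes the cycle I → G → E → J → I; its vertices are {E, G, I, J}.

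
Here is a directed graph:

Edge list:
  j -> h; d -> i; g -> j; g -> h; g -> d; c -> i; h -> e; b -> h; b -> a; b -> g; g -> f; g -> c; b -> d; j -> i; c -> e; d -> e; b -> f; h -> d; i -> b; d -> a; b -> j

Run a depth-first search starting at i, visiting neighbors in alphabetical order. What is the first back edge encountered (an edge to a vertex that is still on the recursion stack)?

d->i

DFS from i (visiting neighbors in alphabetical order); mark gray on enter, black on exit:
i gray
  b gray
    a gray
    a black
    d gray
      d→a: a black — skip
      e gray
      e black
      d→i: i is gray → back edge
First back edge: d → i.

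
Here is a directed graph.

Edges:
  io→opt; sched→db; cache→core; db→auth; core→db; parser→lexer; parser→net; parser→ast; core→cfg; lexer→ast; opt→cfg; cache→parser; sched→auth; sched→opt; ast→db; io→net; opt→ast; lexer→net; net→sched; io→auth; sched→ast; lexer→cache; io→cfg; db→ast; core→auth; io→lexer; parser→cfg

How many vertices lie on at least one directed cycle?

5

A vertex is on a directed cycle iff it belongs to a strongly connected component of size ≥ 2 (or has a self-loop).
The vertices on cycles are {db, ast, cache, lexer, parser} — 5 in total.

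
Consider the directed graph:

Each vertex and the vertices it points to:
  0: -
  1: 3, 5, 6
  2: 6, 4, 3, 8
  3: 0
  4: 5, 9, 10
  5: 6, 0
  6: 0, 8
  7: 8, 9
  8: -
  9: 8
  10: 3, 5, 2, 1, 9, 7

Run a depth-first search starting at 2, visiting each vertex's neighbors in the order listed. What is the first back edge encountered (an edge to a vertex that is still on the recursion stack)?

DFS from 2 (visiting each vertex's neighbors in the order listed); mark gray on enter, black on exit:
2 gray
  6 gray
    0 gray
    0 black
    8 gray
    8 black
  6 black
  4 gray
    5 gray
      5→6: 6 black — skip
      5→0: 0 black — skip
    5 black
    9 gray
      9→8: 8 black — skip
    9 black
    10 gray
      3 gray
        3→0: 0 black — skip
      3 black
      10→5: 5 black — skip
      10→2: 2 is gray → back edge
First back edge: 10 → 2.

10->2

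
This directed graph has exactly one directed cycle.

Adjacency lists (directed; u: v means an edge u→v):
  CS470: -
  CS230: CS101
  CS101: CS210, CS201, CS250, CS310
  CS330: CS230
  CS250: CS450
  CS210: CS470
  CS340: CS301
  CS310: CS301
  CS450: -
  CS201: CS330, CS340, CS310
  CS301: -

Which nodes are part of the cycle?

CS101, CS201, CS230, CS330

DFS with gray/black marking from CS101:
CS101 gray
  CS210 gray
    CS470 gray
    CS470 black
  CS210 black
  CS201 gray
    CS330 gray
      CS230 gray
        CS230→CS101: CS101 is gray → back edge
Back edge closes the cycle CS101 → CS201 → CS330 → CS230 → CS101; its vertices are {CS101, CS201, CS230, CS330}.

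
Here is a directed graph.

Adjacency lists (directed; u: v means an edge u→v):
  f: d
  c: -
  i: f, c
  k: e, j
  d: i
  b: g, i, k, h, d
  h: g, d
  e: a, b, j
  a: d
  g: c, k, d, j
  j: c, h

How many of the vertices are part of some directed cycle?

9

A vertex is on a directed cycle iff it belongs to a strongly connected component of size ≥ 2 (or has a self-loop).
The vertices on cycles are {b, d, e, f, g, h, i, j, k} — 9 in total.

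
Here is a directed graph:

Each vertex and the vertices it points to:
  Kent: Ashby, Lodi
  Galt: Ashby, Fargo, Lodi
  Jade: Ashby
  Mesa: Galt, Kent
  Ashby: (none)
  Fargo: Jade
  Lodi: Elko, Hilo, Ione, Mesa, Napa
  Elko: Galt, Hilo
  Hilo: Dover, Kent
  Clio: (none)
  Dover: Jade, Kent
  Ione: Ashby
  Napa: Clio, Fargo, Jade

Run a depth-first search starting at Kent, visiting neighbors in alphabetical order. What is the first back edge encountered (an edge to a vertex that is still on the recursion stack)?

DFS from Kent (visiting neighbors in alphabetical order); mark gray on enter, black on exit:
Kent gray
  Ashby gray
  Ashby black
  Lodi gray
    Elko gray
      Galt gray
        Galt→Ashby: Ashby black — skip
        Fargo gray
          Jade gray
            Jade→Ashby: Ashby black — skip
          Jade black
        Fargo black
        Galt→Lodi: Lodi is gray → back edge
First back edge: Galt → Lodi.

Galt→Lodi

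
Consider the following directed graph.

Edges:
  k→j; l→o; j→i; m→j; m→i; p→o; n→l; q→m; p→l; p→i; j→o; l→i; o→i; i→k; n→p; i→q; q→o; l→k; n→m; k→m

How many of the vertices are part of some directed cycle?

6

A vertex is on a directed cycle iff it belongs to a strongly connected component of size ≥ 2 (or has a self-loop).
The vertices on cycles are {i, j, k, m, o, q} — 6 in total.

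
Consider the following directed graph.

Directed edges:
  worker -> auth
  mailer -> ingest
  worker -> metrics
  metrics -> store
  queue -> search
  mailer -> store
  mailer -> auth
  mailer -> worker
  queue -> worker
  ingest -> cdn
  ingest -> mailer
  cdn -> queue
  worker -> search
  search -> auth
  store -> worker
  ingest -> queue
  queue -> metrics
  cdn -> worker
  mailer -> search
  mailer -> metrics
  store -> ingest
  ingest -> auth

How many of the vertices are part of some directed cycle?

7

A vertex is on a directed cycle iff it belongs to a strongly connected component of size ≥ 2 (or has a self-loop).
The vertices on cycles are {cdn, queue, store, ingest, mailer, worker, metrics} — 7 in total.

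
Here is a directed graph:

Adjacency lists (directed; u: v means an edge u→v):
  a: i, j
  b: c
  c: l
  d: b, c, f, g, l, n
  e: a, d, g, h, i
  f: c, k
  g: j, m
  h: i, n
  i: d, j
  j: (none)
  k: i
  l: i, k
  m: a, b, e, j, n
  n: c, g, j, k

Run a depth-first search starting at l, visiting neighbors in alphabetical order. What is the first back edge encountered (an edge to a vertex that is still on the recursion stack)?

DFS from l (visiting neighbors in alphabetical order); mark gray on enter, black on exit:
l gray
  i gray
    d gray
      b gray
        c gray
          c→l: l is gray → back edge
First back edge: c → l.

c->l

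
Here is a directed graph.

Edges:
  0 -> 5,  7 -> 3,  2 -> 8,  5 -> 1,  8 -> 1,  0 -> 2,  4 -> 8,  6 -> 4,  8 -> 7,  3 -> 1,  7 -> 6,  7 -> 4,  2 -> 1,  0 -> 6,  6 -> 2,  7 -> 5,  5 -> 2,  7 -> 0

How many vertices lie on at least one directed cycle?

A vertex is on a directed cycle iff it belongs to a strongly connected component of size ≥ 2 (or has a self-loop).
The vertices on cycles are {0, 2, 4, 5, 6, 7, 8} — 7 in total.

7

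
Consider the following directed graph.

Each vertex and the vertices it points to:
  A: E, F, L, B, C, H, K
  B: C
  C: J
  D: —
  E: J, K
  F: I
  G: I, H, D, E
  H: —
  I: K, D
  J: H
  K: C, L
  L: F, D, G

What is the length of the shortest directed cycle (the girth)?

4

For each vertex v, BFS finds the shortest path from v back to v.
The shortest such closed walk is F → I → K → L → F, length 4.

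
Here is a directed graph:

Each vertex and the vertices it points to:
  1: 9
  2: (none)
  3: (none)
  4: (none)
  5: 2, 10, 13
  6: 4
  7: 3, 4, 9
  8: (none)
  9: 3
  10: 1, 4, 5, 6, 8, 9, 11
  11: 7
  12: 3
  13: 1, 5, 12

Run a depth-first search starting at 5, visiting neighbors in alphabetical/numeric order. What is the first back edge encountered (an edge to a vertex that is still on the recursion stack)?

DFS from 5 (visiting neighbors in alphabetical/numeric order); mark gray on enter, black on exit:
5 gray
  2 gray
  2 black
  10 gray
    1 gray
      9 gray
        3 gray
        3 black
      9 black
    1 black
    4 gray
    4 black
    10→5: 5 is gray → back edge
First back edge: 10 → 5.

10->5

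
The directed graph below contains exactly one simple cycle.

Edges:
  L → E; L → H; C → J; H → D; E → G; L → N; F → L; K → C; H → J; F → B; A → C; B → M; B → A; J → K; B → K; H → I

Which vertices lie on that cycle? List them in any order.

DFS with gray/black marking from K:
K gray
  C gray
    J gray
      J→K: K is gray → back edge
Back edge closes the cycle K → C → J → K; its vertices are {C, J, K}.

C, J, K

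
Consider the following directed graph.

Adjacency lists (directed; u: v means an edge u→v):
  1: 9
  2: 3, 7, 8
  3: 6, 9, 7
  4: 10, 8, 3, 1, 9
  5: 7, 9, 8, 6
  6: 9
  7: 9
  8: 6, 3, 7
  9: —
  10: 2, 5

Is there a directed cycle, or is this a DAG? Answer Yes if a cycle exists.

DFS with white/gray/black marking, starting from 10:
10 gray
  2 gray
    3 gray
      6 gray
        9 gray
        9 black
      6 black
      3→9: 9 black — skip
      7 gray
        7→9: 9 black — skip
      7 black
    3 black
    2→7: 7 black — skip
    8 gray
      8→6: 6 black — skip
      8→3: 3 black — skip
      8→7: 7 black — skip
    8 black
  2 black
  5 gray
    5→7: 7 black — skip
    5→9: 9 black — skip
    5→8: 8 black — skip
    5→6: 6 black — skip
  5 black
10 black
1 gray
  1→9: 9 black — skip
1 black
4 gray
  4→10: 10 black — skip
  4→8: 8 black — skip
  4→3: 3 black — skip
  4→1: 1 black — skip
  4→9: 9 black — skip
4 black
Every edge goes to a white or black vertex — no back edge, so the graph is acyclic.

No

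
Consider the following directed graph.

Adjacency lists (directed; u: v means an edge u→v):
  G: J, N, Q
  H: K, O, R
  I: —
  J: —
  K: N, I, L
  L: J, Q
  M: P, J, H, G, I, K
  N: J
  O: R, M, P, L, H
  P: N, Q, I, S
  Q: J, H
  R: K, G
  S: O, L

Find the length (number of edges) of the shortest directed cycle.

For each vertex v, BFS finds the shortest path from v back to v.
The shortest such closed walk is O → H → O, length 2.

2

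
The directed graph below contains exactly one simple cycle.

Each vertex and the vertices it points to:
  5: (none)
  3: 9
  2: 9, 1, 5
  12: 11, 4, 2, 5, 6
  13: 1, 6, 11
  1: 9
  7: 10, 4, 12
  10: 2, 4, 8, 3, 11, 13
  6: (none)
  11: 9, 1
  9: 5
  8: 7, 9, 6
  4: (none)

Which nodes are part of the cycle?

7, 8, 10

DFS with gray/black marking from 7:
7 gray
  10 gray
    2 gray
      9 gray
        5 gray
        5 black
      9 black
      1 gray
        1→9: 9 black — skip
      1 black
      2→5: 5 black — skip
    2 black
    4 gray
    4 black
    8 gray
      8→7: 7 is gray → back edge
Back edge closes the cycle 7 → 10 → 8 → 7; its vertices are {7, 8, 10}.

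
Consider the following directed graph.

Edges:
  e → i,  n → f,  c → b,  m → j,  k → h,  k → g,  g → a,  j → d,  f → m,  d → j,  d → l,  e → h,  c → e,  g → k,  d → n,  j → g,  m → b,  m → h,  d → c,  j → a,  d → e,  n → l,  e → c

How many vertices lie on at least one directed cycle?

9

A vertex is on a directed cycle iff it belongs to a strongly connected component of size ≥ 2 (or has a self-loop).
The vertices on cycles are {c, d, e, f, g, j, k, m, n} — 9 in total.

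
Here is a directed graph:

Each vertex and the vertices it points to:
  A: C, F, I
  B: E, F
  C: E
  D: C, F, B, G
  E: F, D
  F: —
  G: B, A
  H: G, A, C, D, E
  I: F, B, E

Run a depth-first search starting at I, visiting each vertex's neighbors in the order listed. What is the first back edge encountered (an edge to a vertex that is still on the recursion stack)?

C->E

DFS from I (visiting each vertex's neighbors in the order listed); mark gray on enter, black on exit:
I gray
  F gray
  F black
  B gray
    E gray
      E→F: F black — skip
      D gray
        C gray
          C→E: E is gray → back edge
First back edge: C → E.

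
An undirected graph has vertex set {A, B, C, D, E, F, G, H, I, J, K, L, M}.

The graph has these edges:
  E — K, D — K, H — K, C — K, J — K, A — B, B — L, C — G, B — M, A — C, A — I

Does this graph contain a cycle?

No

DFS, tracking each vertex's parent; an edge to a visited non-parent vertex closes a cycle.
Start from K:
visit K (parent –)
  visit H (parent K)
    H–K: parent, skip
  visit D (parent K)
    D–K: parent, skip
  visit E (parent K)
    E–K: parent, skip
  visit J (parent K)
    J–K: parent, skip
  visit C (parent K)
    visit A (parent C)
      A–C: parent, skip
      visit I (parent A)
        I–A: parent, skip
      visit B (parent A)
        B–A: parent, skip
        visit M (parent B)
          M–B: parent, skip
        visit L (parent B)
          L–B: parent, skip
    C–K: parent, skip
    visit G (parent C)
      G–C: parent, skip
visit F (parent –)
No non-parent visited neighbor found — the graph is a forest.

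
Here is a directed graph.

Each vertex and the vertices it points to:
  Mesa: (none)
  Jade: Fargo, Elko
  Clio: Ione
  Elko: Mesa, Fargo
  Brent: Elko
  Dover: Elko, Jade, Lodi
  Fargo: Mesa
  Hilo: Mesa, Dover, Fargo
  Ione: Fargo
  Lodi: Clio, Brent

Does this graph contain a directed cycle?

DFS with white/gray/black marking, starting from Dover:
Dover gray
  Elko gray
    Mesa gray
    Mesa black
    Fargo gray
      Fargo→Mesa: Mesa black — skip
    Fargo black
  Elko black
  Jade gray
    Jade→Fargo: Fargo black — skip
    Jade→Elko: Elko black — skip
  Jade black
  Lodi gray
    Clio gray
      Ione gray
        Ione→Fargo: Fargo black — skip
      Ione black
    Clio black
    Brent gray
      Brent→Elko: Elko black — skip
    Brent black
  Lodi black
Dover black
Hilo gray
  Hilo→Mesa: Mesa black — skip
  Hilo→Dover: Dover black — skip
  Hilo→Fargo: Fargo black — skip
Hilo black
Every edge goes to a white or black vertex — no back edge, so the graph is acyclic.

No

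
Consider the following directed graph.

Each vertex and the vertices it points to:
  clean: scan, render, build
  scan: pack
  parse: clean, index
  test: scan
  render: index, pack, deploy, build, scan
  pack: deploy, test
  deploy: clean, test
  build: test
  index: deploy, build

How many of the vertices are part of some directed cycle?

A vertex is on a directed cycle iff it belongs to a strongly connected component of size ≥ 2 (or has a self-loop).
The vertices on cycles are {pack, scan, test, build, clean, index, deploy, render} — 8 in total.

8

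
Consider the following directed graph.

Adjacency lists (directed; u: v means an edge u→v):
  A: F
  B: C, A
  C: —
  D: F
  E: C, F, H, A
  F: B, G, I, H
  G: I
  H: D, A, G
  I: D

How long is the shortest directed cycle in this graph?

3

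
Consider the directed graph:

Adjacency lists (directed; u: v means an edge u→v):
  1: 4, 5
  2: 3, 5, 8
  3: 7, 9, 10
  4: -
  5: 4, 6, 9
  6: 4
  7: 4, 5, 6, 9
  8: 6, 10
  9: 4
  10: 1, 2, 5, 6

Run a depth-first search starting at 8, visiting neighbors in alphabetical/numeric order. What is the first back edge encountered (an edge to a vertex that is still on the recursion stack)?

DFS from 8 (visiting neighbors in alphabetical/numeric order); mark gray on enter, black on exit:
8 gray
  6 gray
    4 gray
    4 black
  6 black
  10 gray
    1 gray
      1→4: 4 black — skip
      5 gray
        5→4: 4 black — skip
        5→6: 6 black — skip
        9 gray
          9→4: 4 black — skip
        9 black
      5 black
    1 black
    2 gray
      3 gray
        7 gray
          7→4: 4 black — skip
          7→5: 5 black — skip
          7→6: 6 black — skip
          7→9: 9 black — skip
        7 black
        3→9: 9 black — skip
        3→10: 10 is gray → back edge
First back edge: 3 → 10.

3→10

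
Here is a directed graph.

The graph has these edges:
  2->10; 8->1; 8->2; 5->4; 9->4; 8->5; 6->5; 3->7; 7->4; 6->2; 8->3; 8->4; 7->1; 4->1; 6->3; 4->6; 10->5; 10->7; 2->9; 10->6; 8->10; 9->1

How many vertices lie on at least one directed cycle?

A vertex is on a directed cycle iff it belongs to a strongly connected component of size ≥ 2 (or has a self-loop).
The vertices on cycles are {2, 3, 4, 5, 6, 7, 9, 10} — 8 in total.

8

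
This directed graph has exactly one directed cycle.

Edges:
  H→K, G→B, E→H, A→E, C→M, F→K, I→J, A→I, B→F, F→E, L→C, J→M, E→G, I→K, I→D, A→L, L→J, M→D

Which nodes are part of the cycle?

DFS with gray/black marking from E:
E gray
  H gray
    K gray
    K black
  H black
  G gray
    B gray
      F gray
        F→K: K black — skip
        F→E: E is gray → back edge
Back edge closes the cycle E → G → B → F → E; its vertices are {B, E, F, G}.

B, E, F, G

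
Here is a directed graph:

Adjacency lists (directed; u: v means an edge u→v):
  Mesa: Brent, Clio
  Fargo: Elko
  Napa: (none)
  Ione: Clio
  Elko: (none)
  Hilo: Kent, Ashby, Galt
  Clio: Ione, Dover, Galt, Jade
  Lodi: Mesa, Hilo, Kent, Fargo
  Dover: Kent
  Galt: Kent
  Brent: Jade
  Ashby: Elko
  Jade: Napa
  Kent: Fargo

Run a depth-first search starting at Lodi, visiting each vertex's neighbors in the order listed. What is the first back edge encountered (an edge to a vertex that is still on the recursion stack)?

Ione→Clio

DFS from Lodi (visiting each vertex's neighbors in the order listed); mark gray on enter, black on exit:
Lodi gray
  Mesa gray
    Brent gray
      Jade gray
        Napa gray
        Napa black
      Jade black
    Brent black
    Clio gray
      Ione gray
        Ione→Clio: Clio is gray → back edge
First back edge: Ione → Clio.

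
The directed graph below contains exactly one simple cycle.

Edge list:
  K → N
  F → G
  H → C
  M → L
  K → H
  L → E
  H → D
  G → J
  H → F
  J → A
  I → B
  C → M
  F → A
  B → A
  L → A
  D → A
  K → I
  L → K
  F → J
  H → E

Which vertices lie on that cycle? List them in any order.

DFS with gray/black marking from K:
K gray
  I gray
    B gray
      A gray
      A black
    B black
  I black
  H gray
    F gray
      G gray
        J gray
          J→A: A black — skip
        J black
      G black
      F→J: J black — skip
      F→A: A black — skip
    F black
    E gray
    E black
    C gray
      M gray
        L gray
          L→A: A black — skip
          L→E: E black — skip
          L→K: K is gray → back edge
Back edge closes the cycle K → H → C → M → L → K; its vertices are {C, H, K, L, M}.

C, H, K, L, M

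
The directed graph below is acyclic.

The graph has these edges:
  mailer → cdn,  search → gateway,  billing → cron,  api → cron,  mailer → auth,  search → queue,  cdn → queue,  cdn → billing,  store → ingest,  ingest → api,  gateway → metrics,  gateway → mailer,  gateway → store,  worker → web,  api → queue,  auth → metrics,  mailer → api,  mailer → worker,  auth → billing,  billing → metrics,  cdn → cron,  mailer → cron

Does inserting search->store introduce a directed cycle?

Adding search→store creates a cycle iff store can already reach search.
Explore from store: no path reaches search. The graph stays acyclic.

No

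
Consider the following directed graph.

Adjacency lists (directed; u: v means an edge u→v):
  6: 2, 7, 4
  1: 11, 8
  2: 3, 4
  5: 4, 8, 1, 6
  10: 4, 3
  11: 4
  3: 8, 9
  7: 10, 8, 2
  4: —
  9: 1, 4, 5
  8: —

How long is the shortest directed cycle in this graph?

For each vertex v, BFS finds the shortest path from v back to v.
The shortest such closed walk is 9 → 5 → 6 → 2 → 3 → 9, length 5.

5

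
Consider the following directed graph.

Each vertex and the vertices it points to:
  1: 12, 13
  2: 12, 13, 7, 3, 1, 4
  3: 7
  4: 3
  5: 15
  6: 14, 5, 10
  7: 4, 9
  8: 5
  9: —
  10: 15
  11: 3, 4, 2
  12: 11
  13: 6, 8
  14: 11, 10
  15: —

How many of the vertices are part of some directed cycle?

10

A vertex is on a directed cycle iff it belongs to a strongly connected component of size ≥ 2 (or has a self-loop).
The vertices on cycles are {1, 2, 3, 4, 6, 7, 11, 12, 13, 14} — 10 in total.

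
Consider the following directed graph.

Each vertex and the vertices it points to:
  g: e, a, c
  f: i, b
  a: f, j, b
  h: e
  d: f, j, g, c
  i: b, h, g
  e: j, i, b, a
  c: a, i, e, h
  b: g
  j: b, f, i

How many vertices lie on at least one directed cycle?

9

A vertex is on a directed cycle iff it belongs to a strongly connected component of size ≥ 2 (or has a self-loop).
The vertices on cycles are {a, b, c, e, f, g, h, i, j} — 9 in total.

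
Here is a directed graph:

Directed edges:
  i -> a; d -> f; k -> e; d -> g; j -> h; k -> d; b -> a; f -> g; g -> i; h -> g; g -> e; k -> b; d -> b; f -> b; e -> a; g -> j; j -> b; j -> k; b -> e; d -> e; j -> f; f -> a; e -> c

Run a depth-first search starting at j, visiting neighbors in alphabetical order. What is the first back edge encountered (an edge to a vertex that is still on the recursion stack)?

g→j

DFS from j (visiting neighbors in alphabetical order); mark gray on enter, black on exit:
j gray
  b gray
    a gray
    a black
    e gray
      e→a: a black — skip
      c gray
      c black
    e black
  b black
  f gray
    f→a: a black — skip
    f→b: b black — skip
    g gray
      g→e: e black — skip
      i gray
        i→a: a black — skip
      i black
      g→j: j is gray → back edge
First back edge: g → j.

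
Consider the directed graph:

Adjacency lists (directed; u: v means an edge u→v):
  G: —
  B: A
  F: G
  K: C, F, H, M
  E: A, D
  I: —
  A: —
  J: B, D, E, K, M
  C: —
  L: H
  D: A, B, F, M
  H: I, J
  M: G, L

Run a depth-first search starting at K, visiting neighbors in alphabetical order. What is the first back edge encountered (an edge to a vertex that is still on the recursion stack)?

L->H

DFS from K (visiting neighbors in alphabetical order); mark gray on enter, black on exit:
K gray
  C gray
  C black
  F gray
    G gray
    G black
  F black
  H gray
    I gray
    I black
    J gray
      B gray
        A gray
        A black
      B black
      D gray
        D→A: A black — skip
        D→B: B black — skip
        D→F: F black — skip
        M gray
          M→G: G black — skip
          L gray
            L→H: H is gray → back edge
First back edge: L → H.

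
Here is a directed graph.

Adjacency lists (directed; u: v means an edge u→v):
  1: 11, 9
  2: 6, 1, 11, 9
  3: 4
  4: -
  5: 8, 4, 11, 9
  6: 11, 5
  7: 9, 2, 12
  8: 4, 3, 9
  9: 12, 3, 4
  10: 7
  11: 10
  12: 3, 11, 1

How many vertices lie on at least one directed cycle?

10

A vertex is on a directed cycle iff it belongs to a strongly connected component of size ≥ 2 (or has a self-loop).
The vertices on cycles are {1, 2, 5, 6, 7, 8, 9, 10, 11, 12} — 10 in total.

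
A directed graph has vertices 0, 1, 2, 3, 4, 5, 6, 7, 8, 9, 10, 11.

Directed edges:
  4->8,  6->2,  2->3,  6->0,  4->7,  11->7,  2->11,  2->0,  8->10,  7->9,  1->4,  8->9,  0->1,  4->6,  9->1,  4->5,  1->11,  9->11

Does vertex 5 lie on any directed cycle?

5 lies on a cycle iff there is a path from 5 back to itself.
Exploring from 5, it never reaches itself; equivalently, its strongly connected component is a singleton.

No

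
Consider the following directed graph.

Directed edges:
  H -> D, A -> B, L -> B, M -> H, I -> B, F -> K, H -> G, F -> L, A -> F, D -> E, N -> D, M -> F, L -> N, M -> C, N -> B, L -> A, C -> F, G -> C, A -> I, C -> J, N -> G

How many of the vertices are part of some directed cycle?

A vertex is on a directed cycle iff it belongs to a strongly connected component of size ≥ 2 (or has a self-loop).
The vertices on cycles are {A, C, F, G, L, N} — 6 in total.

6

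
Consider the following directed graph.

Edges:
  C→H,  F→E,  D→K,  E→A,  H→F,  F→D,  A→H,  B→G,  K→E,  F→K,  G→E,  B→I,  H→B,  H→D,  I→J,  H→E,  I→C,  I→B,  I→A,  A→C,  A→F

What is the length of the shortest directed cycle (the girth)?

For each vertex v, BFS finds the shortest path from v back to v.
The shortest such closed walk is I → B → I, length 2.

2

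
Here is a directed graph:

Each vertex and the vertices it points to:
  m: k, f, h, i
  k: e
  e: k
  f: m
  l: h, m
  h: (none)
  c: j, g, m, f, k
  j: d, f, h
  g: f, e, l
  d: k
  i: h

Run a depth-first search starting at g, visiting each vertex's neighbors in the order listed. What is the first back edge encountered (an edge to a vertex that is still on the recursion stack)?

DFS from g (visiting each vertex's neighbors in the order listed); mark gray on enter, black on exit:
g gray
  f gray
    m gray
      k gray
        e gray
          e→k: k is gray → back edge
First back edge: e → k.

e->k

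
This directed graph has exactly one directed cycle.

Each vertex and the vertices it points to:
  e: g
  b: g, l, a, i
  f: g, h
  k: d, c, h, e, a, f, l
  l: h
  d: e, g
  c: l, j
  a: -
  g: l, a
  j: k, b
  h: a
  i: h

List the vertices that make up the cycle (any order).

DFS with gray/black marking from j:
j gray
  k gray
    d gray
      e gray
        g gray
          l gray
            h gray
              a gray
              a black
            h black
          l black
          g→a: a black — skip
        g black
      e black
      d→g: g black — skip
    d black
    c gray
      c→l: l black — skip
      c→j: j is gray → back edge
Back edge closes the cycle j → k → c → j; its vertices are {c, j, k}.

c, j, k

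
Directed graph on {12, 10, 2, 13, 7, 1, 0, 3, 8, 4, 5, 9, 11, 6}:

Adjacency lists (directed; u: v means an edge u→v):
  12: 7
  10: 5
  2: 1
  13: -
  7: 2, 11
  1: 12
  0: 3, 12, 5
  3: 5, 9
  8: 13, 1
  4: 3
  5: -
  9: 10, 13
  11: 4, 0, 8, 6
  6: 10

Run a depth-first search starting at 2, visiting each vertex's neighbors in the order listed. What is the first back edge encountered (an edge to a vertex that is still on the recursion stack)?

7→2

DFS from 2 (visiting each vertex's neighbors in the order listed); mark gray on enter, black on exit:
2 gray
  1 gray
    12 gray
      7 gray
        7→2: 2 is gray → back edge
First back edge: 7 → 2.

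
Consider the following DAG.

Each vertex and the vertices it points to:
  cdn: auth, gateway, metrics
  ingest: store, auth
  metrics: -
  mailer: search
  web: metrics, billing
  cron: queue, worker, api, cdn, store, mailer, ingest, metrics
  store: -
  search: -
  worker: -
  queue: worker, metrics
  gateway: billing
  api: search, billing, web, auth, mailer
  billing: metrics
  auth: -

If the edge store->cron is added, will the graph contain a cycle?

Adding store→cron creates a cycle iff cron can already reach store.
Path from cron: cron → store.
So cron → … → store → cron is a cycle.

Yes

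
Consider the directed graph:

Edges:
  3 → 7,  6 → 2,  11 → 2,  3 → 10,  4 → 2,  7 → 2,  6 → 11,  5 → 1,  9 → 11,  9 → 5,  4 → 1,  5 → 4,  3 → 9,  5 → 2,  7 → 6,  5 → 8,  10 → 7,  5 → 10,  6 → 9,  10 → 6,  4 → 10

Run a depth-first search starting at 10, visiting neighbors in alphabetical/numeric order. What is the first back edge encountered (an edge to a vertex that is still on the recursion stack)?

4->10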